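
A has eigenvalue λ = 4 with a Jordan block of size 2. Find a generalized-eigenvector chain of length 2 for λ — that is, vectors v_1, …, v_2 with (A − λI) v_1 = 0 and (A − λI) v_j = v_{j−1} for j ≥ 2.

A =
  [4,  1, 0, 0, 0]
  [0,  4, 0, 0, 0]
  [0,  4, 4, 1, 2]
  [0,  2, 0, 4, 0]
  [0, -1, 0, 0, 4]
A Jordan chain for λ = 4 of length 2:
v_1 = (1, 0, 4, 2, -1)ᵀ
v_2 = (0, 1, 0, 0, 0)ᵀ

Let N = A − (4)·I. We want v_2 with N^2 v_2 = 0 but N^1 v_2 ≠ 0; then v_{j-1} := N · v_j for j = 2, …, 2.

Pick v_2 = (0, 1, 0, 0, 0)ᵀ.
Then v_1 = N · v_2 = (1, 0, 4, 2, -1)ᵀ.

Sanity check: (A − (4)·I) v_1 = (0, 0, 0, 0, 0)ᵀ = 0. ✓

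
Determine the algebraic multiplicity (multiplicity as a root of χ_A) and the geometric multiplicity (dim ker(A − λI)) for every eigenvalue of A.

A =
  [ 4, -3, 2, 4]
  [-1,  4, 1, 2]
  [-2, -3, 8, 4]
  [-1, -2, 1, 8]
λ = 6: alg = 4, geom = 2

Step 1 — factor the characteristic polynomial to read off the algebraic multiplicities:
  χ_A(x) = (x - 6)^4

Step 2 — compute geometric multiplicities via the rank-nullity identity g(λ) = n − rank(A − λI):
  rank(A − (6)·I) = 2, so dim ker(A − (6)·I) = n − 2 = 2

Summary:
  λ = 6: algebraic multiplicity = 4, geometric multiplicity = 2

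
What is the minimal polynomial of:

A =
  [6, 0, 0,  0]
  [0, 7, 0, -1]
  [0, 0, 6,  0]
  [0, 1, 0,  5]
x^2 - 12*x + 36

The characteristic polynomial is χ_A(x) = (x - 6)^4, so the eigenvalues are known. The minimal polynomial is
  m_A(x) = Π_λ (x − λ)^{k_λ}
where k_λ is the size of the *largest* Jordan block for λ (equivalently, the smallest k with (A − λI)^k v = 0 for every generalised eigenvector v of λ).

  λ = 6: largest Jordan block has size 2, contributing (x − 6)^2

So m_A(x) = (x - 6)^2 = x^2 - 12*x + 36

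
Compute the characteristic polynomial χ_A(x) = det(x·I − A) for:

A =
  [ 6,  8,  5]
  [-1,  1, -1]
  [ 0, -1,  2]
x^3 - 9*x^2 + 27*x - 27

Expanding det(x·I − A) (e.g. by cofactor expansion or by noting that A is similar to its Jordan form J, which has the same characteristic polynomial as A) gives
  χ_A(x) = x^3 - 9*x^2 + 27*x - 27
which factors as (x - 3)^3. The eigenvalues (with algebraic multiplicities) are λ = 3 with multiplicity 3.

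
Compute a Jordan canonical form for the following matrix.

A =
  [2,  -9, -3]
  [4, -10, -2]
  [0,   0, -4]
J_2(-4) ⊕ J_1(-4)

The characteristic polynomial is
  det(x·I − A) = x^3 + 12*x^2 + 48*x + 64 = (x + 4)^3

Eigenvalues and multiplicities (the geometric multiplicity of λ is n − rank(A − λI), which equals the number of Jordan blocks for λ):
  λ = -4: algebraic multiplicity = 3, geometric multiplicity = 2

Determining the block sizes for each eigenvalue:
  λ = -4: 2 blocks summing to 3 forces exactly one block of size 2 and the rest size 1 → block sizes [2, 1]

Assembling the blocks gives a Jordan form
J =
  [-4,  1,  0]
  [ 0, -4,  0]
  [ 0,  0, -4]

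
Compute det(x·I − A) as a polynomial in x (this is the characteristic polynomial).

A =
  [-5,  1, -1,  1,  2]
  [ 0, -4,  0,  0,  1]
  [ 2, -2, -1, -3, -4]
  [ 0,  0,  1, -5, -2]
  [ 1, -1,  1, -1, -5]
x^5 + 20*x^4 + 160*x^3 + 640*x^2 + 1280*x + 1024

Expanding det(x·I − A) (e.g. by cofactor expansion or by noting that A is similar to its Jordan form J, which has the same characteristic polynomial as A) gives
  χ_A(x) = x^5 + 20*x^4 + 160*x^3 + 640*x^2 + 1280*x + 1024
which factors as (x + 4)^5. The eigenvalues (with algebraic multiplicities) are λ = -4 with multiplicity 5.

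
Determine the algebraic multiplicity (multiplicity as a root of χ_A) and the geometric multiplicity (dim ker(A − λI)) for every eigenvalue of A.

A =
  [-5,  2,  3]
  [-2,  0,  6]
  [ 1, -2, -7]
λ = -4: alg = 3, geom = 2

Step 1 — factor the characteristic polynomial to read off the algebraic multiplicities:
  χ_A(x) = (x + 4)^3

Step 2 — compute geometric multiplicities via the rank-nullity identity g(λ) = n − rank(A − λI):
  rank(A − (-4)·I) = 1, so dim ker(A − (-4)·I) = n − 1 = 2

Summary:
  λ = -4: algebraic multiplicity = 3, geometric multiplicity = 2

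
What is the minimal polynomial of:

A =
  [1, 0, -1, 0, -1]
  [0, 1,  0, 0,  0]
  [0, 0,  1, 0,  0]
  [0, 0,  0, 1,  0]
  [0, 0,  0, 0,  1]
x^2 - 2*x + 1

The characteristic polynomial is χ_A(x) = (x - 1)^5, so the eigenvalues are known. The minimal polynomial is
  m_A(x) = Π_λ (x − λ)^{k_λ}
where k_λ is the size of the *largest* Jordan block for λ (equivalently, the smallest k with (A − λI)^k v = 0 for every generalised eigenvector v of λ).

  λ = 1: largest Jordan block has size 2, contributing (x − 1)^2

So m_A(x) = (x - 1)^2 = x^2 - 2*x + 1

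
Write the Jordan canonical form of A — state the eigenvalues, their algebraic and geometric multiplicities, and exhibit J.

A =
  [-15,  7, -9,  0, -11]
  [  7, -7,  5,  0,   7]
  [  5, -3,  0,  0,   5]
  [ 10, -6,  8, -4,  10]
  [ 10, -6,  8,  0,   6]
J_3(-4) ⊕ J_1(-4) ⊕ J_1(-4)

The characteristic polynomial is
  det(x·I − A) = x^5 + 20*x^4 + 160*x^3 + 640*x^2 + 1280*x + 1024 = (x + 4)^5

Eigenvalues and multiplicities (the geometric multiplicity of λ is n − rank(A − λI), which equals the number of Jordan blocks for λ):
  λ = -4: algebraic multiplicity = 5, geometric multiplicity = 3

Determining the block sizes for each eigenvalue:
  λ = -4: with am = 5 and gm = 3, the partition is not yet determined (e.g. several partitions of 5 into 3 parts exist). Let N = A − (-4)·I. Computing rank(N^1) = 2, rank(N^2) = 1, rank(N^3) = 0; the number of blocks of size ≥ j is rank(N^{j−1}) − rank(N^j), giving [3, 1, 1]. So we have 1 block(s) of size 3, 2 block(s) of size 1 → block sizes [3, 1, 1]

Assembling the blocks gives a Jordan form
J =
  [-4,  1,  0,  0,  0]
  [ 0, -4,  1,  0,  0]
  [ 0,  0, -4,  0,  0]
  [ 0,  0,  0, -4,  0]
  [ 0,  0,  0,  0, -4]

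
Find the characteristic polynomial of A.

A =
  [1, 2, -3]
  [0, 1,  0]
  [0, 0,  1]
x^3 - 3*x^2 + 3*x - 1

Expanding det(x·I − A) (e.g. by cofactor expansion or by noting that A is similar to its Jordan form J, which has the same characteristic polynomial as A) gives
  χ_A(x) = x^3 - 3*x^2 + 3*x - 1
which factors as (x - 1)^3. The eigenvalues (with algebraic multiplicities) are λ = 1 with multiplicity 3.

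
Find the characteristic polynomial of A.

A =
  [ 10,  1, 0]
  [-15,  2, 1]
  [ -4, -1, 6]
x^3 - 18*x^2 + 108*x - 216

Expanding det(x·I − A) (e.g. by cofactor expansion or by noting that A is similar to its Jordan form J, which has the same characteristic polynomial as A) gives
  χ_A(x) = x^3 - 18*x^2 + 108*x - 216
which factors as (x - 6)^3. The eigenvalues (with algebraic multiplicities) are λ = 6 with multiplicity 3.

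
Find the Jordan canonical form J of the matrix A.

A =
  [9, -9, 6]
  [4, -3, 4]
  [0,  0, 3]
J_2(3) ⊕ J_1(3)

The characteristic polynomial is
  det(x·I − A) = x^3 - 9*x^2 + 27*x - 27 = (x - 3)^3

Eigenvalues and multiplicities (the geometric multiplicity of λ is n − rank(A − λI), which equals the number of Jordan blocks for λ):
  λ = 3: algebraic multiplicity = 3, geometric multiplicity = 2

Determining the block sizes for each eigenvalue:
  λ = 3: 2 blocks summing to 3 forces exactly one block of size 2 and the rest size 1 → block sizes [2, 1]

Assembling the blocks gives a Jordan form
J =
  [3, 1, 0]
  [0, 3, 0]
  [0, 0, 3]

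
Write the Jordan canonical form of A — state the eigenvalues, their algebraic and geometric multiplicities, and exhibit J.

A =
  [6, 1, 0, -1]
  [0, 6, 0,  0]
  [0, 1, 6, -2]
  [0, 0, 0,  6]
J_2(6) ⊕ J_2(6)

The characteristic polynomial is
  det(x·I − A) = x^4 - 24*x^3 + 216*x^2 - 864*x + 1296 = (x - 6)^4

Eigenvalues and multiplicities (the geometric multiplicity of λ is n − rank(A − λI), which equals the number of Jordan blocks for λ):
  λ = 6: algebraic multiplicity = 4, geometric multiplicity = 2

Determining the block sizes for each eigenvalue:
  λ = 6: with am = 4 and gm = 2, the partition is not yet determined (e.g. several partitions of 4 into 2 parts exist). Let N = A − (6)·I. Computing rank(N^1) = 2, rank(N^2) = 0; the number of blocks of size ≥ j is rank(N^{j−1}) − rank(N^j), giving [2, 2]. So we have 2 block(s) of size 2 → block sizes [2, 2]

Assembling the blocks gives a Jordan form
J =
  [6, 1, 0, 0]
  [0, 6, 0, 0]
  [0, 0, 6, 1]
  [0, 0, 0, 6]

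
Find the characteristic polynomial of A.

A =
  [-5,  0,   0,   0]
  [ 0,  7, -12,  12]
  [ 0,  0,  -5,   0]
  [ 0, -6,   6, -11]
x^4 + 14*x^3 + 60*x^2 + 50*x - 125

Expanding det(x·I − A) (e.g. by cofactor expansion or by noting that A is similar to its Jordan form J, which has the same characteristic polynomial as A) gives
  χ_A(x) = x^4 + 14*x^3 + 60*x^2 + 50*x - 125
which factors as (x - 1)*(x + 5)^3. The eigenvalues (with algebraic multiplicities) are λ = -5 with multiplicity 3, λ = 1 with multiplicity 1.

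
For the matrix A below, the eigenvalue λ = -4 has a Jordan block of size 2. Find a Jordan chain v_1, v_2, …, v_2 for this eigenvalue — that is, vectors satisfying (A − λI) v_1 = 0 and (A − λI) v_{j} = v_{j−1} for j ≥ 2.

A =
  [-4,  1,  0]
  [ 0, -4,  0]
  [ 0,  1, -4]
A Jordan chain for λ = -4 of length 2:
v_1 = (1, 0, 1)ᵀ
v_2 = (0, 1, 0)ᵀ

Let N = A − (-4)·I. We want v_2 with N^2 v_2 = 0 but N^1 v_2 ≠ 0; then v_{j-1} := N · v_j for j = 2, …, 2.

Pick v_2 = (0, 1, 0)ᵀ.
Then v_1 = N · v_2 = (1, 0, 1)ᵀ.

Sanity check: (A − (-4)·I) v_1 = (0, 0, 0)ᵀ = 0. ✓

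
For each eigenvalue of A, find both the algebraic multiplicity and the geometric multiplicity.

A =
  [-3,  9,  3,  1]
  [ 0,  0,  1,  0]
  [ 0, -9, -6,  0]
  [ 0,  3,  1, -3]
λ = -3: alg = 4, geom = 2

Step 1 — factor the characteristic polynomial to read off the algebraic multiplicities:
  χ_A(x) = (x + 3)^4

Step 2 — compute geometric multiplicities via the rank-nullity identity g(λ) = n − rank(A − λI):
  rank(A − (-3)·I) = 2, so dim ker(A − (-3)·I) = n − 2 = 2

Summary:
  λ = -3: algebraic multiplicity = 4, geometric multiplicity = 2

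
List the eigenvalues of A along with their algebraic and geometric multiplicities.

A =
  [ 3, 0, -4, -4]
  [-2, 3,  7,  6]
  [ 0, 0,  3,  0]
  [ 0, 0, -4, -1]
λ = -1: alg = 1, geom = 1; λ = 3: alg = 3, geom = 2

Step 1 — factor the characteristic polynomial to read off the algebraic multiplicities:
  χ_A(x) = (x - 3)^3*(x + 1)

Step 2 — compute geometric multiplicities via the rank-nullity identity g(λ) = n − rank(A − λI):
  rank(A − (-1)·I) = 3, so dim ker(A − (-1)·I) = n − 3 = 1
  rank(A − (3)·I) = 2, so dim ker(A − (3)·I) = n − 2 = 2

Summary:
  λ = -1: algebraic multiplicity = 1, geometric multiplicity = 1
  λ = 3: algebraic multiplicity = 3, geometric multiplicity = 2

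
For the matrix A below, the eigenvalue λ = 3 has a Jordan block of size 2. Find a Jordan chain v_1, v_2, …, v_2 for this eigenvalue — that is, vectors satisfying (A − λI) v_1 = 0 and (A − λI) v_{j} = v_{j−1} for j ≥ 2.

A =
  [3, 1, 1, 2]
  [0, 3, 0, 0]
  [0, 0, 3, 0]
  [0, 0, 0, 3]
A Jordan chain for λ = 3 of length 2:
v_1 = (1, 0, 0, 0)ᵀ
v_2 = (0, 1, 0, 0)ᵀ

Let N = A − (3)·I. We want v_2 with N^2 v_2 = 0 but N^1 v_2 ≠ 0; then v_{j-1} := N · v_j for j = 2, …, 2.

Pick v_2 = (0, 1, 0, 0)ᵀ.
Then v_1 = N · v_2 = (1, 0, 0, 0)ᵀ.

Sanity check: (A − (3)·I) v_1 = (0, 0, 0, 0)ᵀ = 0. ✓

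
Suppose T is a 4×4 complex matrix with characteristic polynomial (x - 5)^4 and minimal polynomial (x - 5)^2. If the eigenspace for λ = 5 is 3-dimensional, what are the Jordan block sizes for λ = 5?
Block sizes for λ = 5: [2, 1, 1]

Step 1 — from the characteristic polynomial, algebraic multiplicity of λ = 5 is 4. From dim ker(T − (5)·I) = 3, there are exactly 3 Jordan blocks for λ = 5.
Step 2 — from the minimal polynomial, the factor (x − 5)^2 tells us the largest block for λ = 5 has size 2.
Step 3 — with total size 4, 3 blocks, and largest block 2, the block sizes (in nonincreasing order) are [2, 1, 1].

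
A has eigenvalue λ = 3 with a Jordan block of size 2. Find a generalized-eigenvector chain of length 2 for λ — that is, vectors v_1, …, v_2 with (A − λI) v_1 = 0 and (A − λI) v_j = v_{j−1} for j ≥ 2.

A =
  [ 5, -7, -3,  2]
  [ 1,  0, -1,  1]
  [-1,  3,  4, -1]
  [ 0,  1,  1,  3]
A Jordan chain for λ = 3 of length 2:
v_1 = (2, 1, -1, 0)ᵀ
v_2 = (1, 0, 0, 0)ᵀ

Let N = A − (3)·I. We want v_2 with N^2 v_2 = 0 but N^1 v_2 ≠ 0; then v_{j-1} := N · v_j for j = 2, …, 2.

Pick v_2 = (1, 0, 0, 0)ᵀ.
Then v_1 = N · v_2 = (2, 1, -1, 0)ᵀ.

Sanity check: (A − (3)·I) v_1 = (0, 0, 0, 0)ᵀ = 0. ✓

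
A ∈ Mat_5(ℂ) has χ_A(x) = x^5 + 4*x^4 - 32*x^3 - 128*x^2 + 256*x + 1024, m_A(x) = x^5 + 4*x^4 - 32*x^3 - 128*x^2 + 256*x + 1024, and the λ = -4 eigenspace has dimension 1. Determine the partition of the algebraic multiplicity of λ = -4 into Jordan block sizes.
Block sizes for λ = -4: [3]

Step 1 — from the characteristic polynomial, algebraic multiplicity of λ = -4 is 3. From dim ker(A − (-4)·I) = 1, there are exactly 1 Jordan blocks for λ = -4.
Step 2 — from the minimal polynomial, the factor (x + 4)^3 tells us the largest block for λ = -4 has size 3.
Step 3 — with total size 3, 1 blocks, and largest block 3, the block sizes (in nonincreasing order) are [3].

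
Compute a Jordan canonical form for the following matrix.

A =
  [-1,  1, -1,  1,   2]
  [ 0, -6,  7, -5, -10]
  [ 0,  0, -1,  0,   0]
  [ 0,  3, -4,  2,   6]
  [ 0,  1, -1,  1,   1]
J_3(-1) ⊕ J_1(-1) ⊕ J_1(-1)

The characteristic polynomial is
  det(x·I − A) = x^5 + 5*x^4 + 10*x^3 + 10*x^2 + 5*x + 1 = (x + 1)^5

Eigenvalues and multiplicities (the geometric multiplicity of λ is n − rank(A − λI), which equals the number of Jordan blocks for λ):
  λ = -1: algebraic multiplicity = 5, geometric multiplicity = 3

Determining the block sizes for each eigenvalue:
  λ = -1: with am = 5 and gm = 3, the partition is not yet determined (e.g. several partitions of 5 into 3 parts exist). Let N = A − (-1)·I. Computing rank(N^1) = 2, rank(N^2) = 1, rank(N^3) = 0; the number of blocks of size ≥ j is rank(N^{j−1}) − rank(N^j), giving [3, 1, 1]. So we have 1 block(s) of size 3, 2 block(s) of size 1 → block sizes [3, 1, 1]

Assembling the blocks gives a Jordan form
J =
  [-1,  1,  0,  0,  0]
  [ 0, -1,  1,  0,  0]
  [ 0,  0, -1,  0,  0]
  [ 0,  0,  0, -1,  0]
  [ 0,  0,  0,  0, -1]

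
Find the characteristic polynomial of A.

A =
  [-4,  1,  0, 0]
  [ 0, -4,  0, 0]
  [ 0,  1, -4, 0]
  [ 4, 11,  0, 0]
x^4 + 12*x^3 + 48*x^2 + 64*x

Expanding det(x·I − A) (e.g. by cofactor expansion or by noting that A is similar to its Jordan form J, which has the same characteristic polynomial as A) gives
  χ_A(x) = x^4 + 12*x^3 + 48*x^2 + 64*x
which factors as x*(x + 4)^3. The eigenvalues (with algebraic multiplicities) are λ = -4 with multiplicity 3, λ = 0 with multiplicity 1.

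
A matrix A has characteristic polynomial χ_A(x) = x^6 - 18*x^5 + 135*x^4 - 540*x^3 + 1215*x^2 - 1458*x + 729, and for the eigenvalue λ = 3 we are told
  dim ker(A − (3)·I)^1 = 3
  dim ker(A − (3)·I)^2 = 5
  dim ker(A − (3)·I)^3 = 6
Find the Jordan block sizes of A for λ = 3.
Block sizes for λ = 3: [3, 2, 1]

From the dimensions of kernels of powers, the number of Jordan blocks of size at least j is d_j − d_{j−1} where d_j = dim ker(N^j) (with d_0 = 0). Computing the differences gives [3, 2, 1].
The number of blocks of size exactly k is (#blocks of size ≥ k) − (#blocks of size ≥ k + 1), so the partition is: 1 block(s) of size 1, 1 block(s) of size 2, 1 block(s) of size 3.
In nonincreasing order the block sizes are [3, 2, 1].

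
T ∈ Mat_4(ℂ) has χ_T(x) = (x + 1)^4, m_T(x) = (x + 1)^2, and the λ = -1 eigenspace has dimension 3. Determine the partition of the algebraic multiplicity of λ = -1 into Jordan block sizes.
Block sizes for λ = -1: [2, 1, 1]

Step 1 — from the characteristic polynomial, algebraic multiplicity of λ = -1 is 4. From dim ker(T − (-1)·I) = 3, there are exactly 3 Jordan blocks for λ = -1.
Step 2 — from the minimal polynomial, the factor (x + 1)^2 tells us the largest block for λ = -1 has size 2.
Step 3 — with total size 4, 3 blocks, and largest block 2, the block sizes (in nonincreasing order) are [2, 1, 1].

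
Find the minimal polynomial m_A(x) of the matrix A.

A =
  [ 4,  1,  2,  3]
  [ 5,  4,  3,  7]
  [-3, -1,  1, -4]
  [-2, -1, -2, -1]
x^3 - 6*x^2 + 12*x - 8

The characteristic polynomial is χ_A(x) = (x - 2)^4, so the eigenvalues are known. The minimal polynomial is
  m_A(x) = Π_λ (x − λ)^{k_λ}
where k_λ is the size of the *largest* Jordan block for λ (equivalently, the smallest k with (A − λI)^k v = 0 for every generalised eigenvector v of λ).

  λ = 2: largest Jordan block has size 3, contributing (x − 2)^3

So m_A(x) = (x - 2)^3 = x^3 - 6*x^2 + 12*x - 8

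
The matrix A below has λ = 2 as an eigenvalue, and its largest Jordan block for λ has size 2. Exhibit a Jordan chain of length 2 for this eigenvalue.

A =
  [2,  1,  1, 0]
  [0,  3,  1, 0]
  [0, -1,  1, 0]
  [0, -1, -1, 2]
A Jordan chain for λ = 2 of length 2:
v_1 = (1, 1, -1, -1)ᵀ
v_2 = (0, 1, 0, 0)ᵀ

Let N = A − (2)·I. We want v_2 with N^2 v_2 = 0 but N^1 v_2 ≠ 0; then v_{j-1} := N · v_j for j = 2, …, 2.

Pick v_2 = (0, 1, 0, 0)ᵀ.
Then v_1 = N · v_2 = (1, 1, -1, -1)ᵀ.

Sanity check: (A − (2)·I) v_1 = (0, 0, 0, 0)ᵀ = 0. ✓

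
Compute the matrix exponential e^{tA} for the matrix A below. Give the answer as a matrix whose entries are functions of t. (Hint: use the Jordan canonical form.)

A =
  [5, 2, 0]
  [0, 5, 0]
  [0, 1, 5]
e^{tA} =
  [exp(5*t), 2*t*exp(5*t), 0]
  [0, exp(5*t), 0]
  [0, t*exp(5*t), exp(5*t)]

Strategy: write A = P · J · P⁻¹ where J is a Jordan canonical form, so e^{tA} = P · e^{tJ} · P⁻¹, and e^{tJ} can be computed block-by-block.

A has Jordan form
J =
  [5, 1, 0]
  [0, 5, 0]
  [0, 0, 5]
(up to reordering of blocks).

Per-block formulas:
  For a 1×1 block at λ = 5: exp(t · [5]) = [e^(5t)].
  For a 2×2 Jordan block J_2(5): exp(t · J_2(5)) = e^(5t)·(I + t·N), where N is the 2×2 nilpotent shift.

After assembling e^{tJ} and conjugating by P, we get:

e^{tA} =
  [exp(5*t), 2*t*exp(5*t), 0]
  [0, exp(5*t), 0]
  [0, t*exp(5*t), exp(5*t)]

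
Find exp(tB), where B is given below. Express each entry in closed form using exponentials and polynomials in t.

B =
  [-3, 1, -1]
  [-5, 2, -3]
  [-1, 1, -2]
e^{tB} =
  [-2*t*exp(-t) + exp(-t), t*exp(-t), -t*exp(-t)]
  [-t^2*exp(-t) - 5*t*exp(-t), t^2*exp(-t)/2 + 3*t*exp(-t) + exp(-t), -t^2*exp(-t)/2 - 3*t*exp(-t)]
  [-t^2*exp(-t) - t*exp(-t), t^2*exp(-t)/2 + t*exp(-t), -t^2*exp(-t)/2 - t*exp(-t) + exp(-t)]

Strategy: write B = P · J · P⁻¹ where J is a Jordan canonical form, so e^{tB} = P · e^{tJ} · P⁻¹, and e^{tJ} can be computed block-by-block.

B has Jordan form
J =
  [-1,  1,  0]
  [ 0, -1,  1]
  [ 0,  0, -1]
(up to reordering of blocks).

Per-block formulas:
  For a 3×3 Jordan block J_3(-1): exp(t · J_3(-1)) = e^(-1t)·(I + t·N + (t^2/2)·N^2), where N is the 3×3 nilpotent shift.

After assembling e^{tJ} and conjugating by P, we get:

e^{tB} =
  [-2*t*exp(-t) + exp(-t), t*exp(-t), -t*exp(-t)]
  [-t^2*exp(-t) - 5*t*exp(-t), t^2*exp(-t)/2 + 3*t*exp(-t) + exp(-t), -t^2*exp(-t)/2 - 3*t*exp(-t)]
  [-t^2*exp(-t) - t*exp(-t), t^2*exp(-t)/2 + t*exp(-t), -t^2*exp(-t)/2 - t*exp(-t) + exp(-t)]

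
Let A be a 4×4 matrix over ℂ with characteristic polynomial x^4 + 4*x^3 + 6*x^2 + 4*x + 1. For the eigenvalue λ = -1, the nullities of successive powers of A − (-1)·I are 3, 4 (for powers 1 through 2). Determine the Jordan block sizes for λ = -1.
Block sizes for λ = -1: [2, 1, 1]

From the dimensions of kernels of powers, the number of Jordan blocks of size at least j is d_j − d_{j−1} where d_j = dim ker(N^j) (with d_0 = 0). Computing the differences gives [3, 1].
The number of blocks of size exactly k is (#blocks of size ≥ k) − (#blocks of size ≥ k + 1), so the partition is: 2 block(s) of size 1, 1 block(s) of size 2.
In nonincreasing order the block sizes are [2, 1, 1].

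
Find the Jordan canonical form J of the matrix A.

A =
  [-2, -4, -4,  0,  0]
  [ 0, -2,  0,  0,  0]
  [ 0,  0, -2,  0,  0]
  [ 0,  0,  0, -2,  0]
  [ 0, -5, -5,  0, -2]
J_2(-2) ⊕ J_1(-2) ⊕ J_1(-2) ⊕ J_1(-2)

The characteristic polynomial is
  det(x·I − A) = x^5 + 10*x^4 + 40*x^3 + 80*x^2 + 80*x + 32 = (x + 2)^5

Eigenvalues and multiplicities (the geometric multiplicity of λ is n − rank(A − λI), which equals the number of Jordan blocks for λ):
  λ = -2: algebraic multiplicity = 5, geometric multiplicity = 4

Determining the block sizes for each eigenvalue:
  λ = -2: 4 blocks summing to 5 forces exactly one block of size 2 and the rest size 1 → block sizes [2, 1, 1, 1]

Assembling the blocks gives a Jordan form
J =
  [-2,  1,  0,  0,  0]
  [ 0, -2,  0,  0,  0]
  [ 0,  0, -2,  0,  0]
  [ 0,  0,  0, -2,  0]
  [ 0,  0,  0,  0, -2]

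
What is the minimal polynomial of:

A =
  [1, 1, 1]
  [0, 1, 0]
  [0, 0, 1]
x^2 - 2*x + 1

The characteristic polynomial is χ_A(x) = (x - 1)^3, so the eigenvalues are known. The minimal polynomial is
  m_A(x) = Π_λ (x − λ)^{k_λ}
where k_λ is the size of the *largest* Jordan block for λ (equivalently, the smallest k with (A − λI)^k v = 0 for every generalised eigenvector v of λ).

  λ = 1: largest Jordan block has size 2, contributing (x − 1)^2

So m_A(x) = (x - 1)^2 = x^2 - 2*x + 1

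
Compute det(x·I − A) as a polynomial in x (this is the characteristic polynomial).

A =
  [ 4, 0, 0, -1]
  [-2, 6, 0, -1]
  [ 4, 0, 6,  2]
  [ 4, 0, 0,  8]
x^4 - 24*x^3 + 216*x^2 - 864*x + 1296

Expanding det(x·I − A) (e.g. by cofactor expansion or by noting that A is similar to its Jordan form J, which has the same characteristic polynomial as A) gives
  χ_A(x) = x^4 - 24*x^3 + 216*x^2 - 864*x + 1296
which factors as (x - 6)^4. The eigenvalues (with algebraic multiplicities) are λ = 6 with multiplicity 4.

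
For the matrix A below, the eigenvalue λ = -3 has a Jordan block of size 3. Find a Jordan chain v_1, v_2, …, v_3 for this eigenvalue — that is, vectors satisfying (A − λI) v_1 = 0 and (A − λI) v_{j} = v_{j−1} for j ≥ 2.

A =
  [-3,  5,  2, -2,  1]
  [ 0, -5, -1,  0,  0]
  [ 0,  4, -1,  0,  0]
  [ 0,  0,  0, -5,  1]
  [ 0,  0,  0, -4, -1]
A Jordan chain for λ = -3 of length 3:
v_1 = (-2, 0, 0, 0, 0)ᵀ
v_2 = (5, -2, 4, 0, 0)ᵀ
v_3 = (0, 1, 0, 0, 0)ᵀ

Let N = A − (-3)·I. We want v_3 with N^3 v_3 = 0 but N^2 v_3 ≠ 0; then v_{j-1} := N · v_j for j = 3, …, 2.

Pick v_3 = (0, 1, 0, 0, 0)ᵀ.
Then v_2 = N · v_3 = (5, -2, 4, 0, 0)ᵀ.
Then v_1 = N · v_2 = (-2, 0, 0, 0, 0)ᵀ.

Sanity check: (A − (-3)·I) v_1 = (0, 0, 0, 0, 0)ᵀ = 0. ✓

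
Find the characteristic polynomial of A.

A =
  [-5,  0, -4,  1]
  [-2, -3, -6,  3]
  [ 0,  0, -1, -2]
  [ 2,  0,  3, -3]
x^4 + 12*x^3 + 54*x^2 + 108*x + 81

Expanding det(x·I − A) (e.g. by cofactor expansion or by noting that A is similar to its Jordan form J, which has the same characteristic polynomial as A) gives
  χ_A(x) = x^4 + 12*x^3 + 54*x^2 + 108*x + 81
which factors as (x + 3)^4. The eigenvalues (with algebraic multiplicities) are λ = -3 with multiplicity 4.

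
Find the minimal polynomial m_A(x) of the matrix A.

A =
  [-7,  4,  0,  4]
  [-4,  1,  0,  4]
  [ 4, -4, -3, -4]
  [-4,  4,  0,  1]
x^2 + 2*x - 3

The characteristic polynomial is χ_A(x) = (x - 1)*(x + 3)^3, so the eigenvalues are known. The minimal polynomial is
  m_A(x) = Π_λ (x − λ)^{k_λ}
where k_λ is the size of the *largest* Jordan block for λ (equivalently, the smallest k with (A − λI)^k v = 0 for every generalised eigenvector v of λ).

  λ = -3: largest Jordan block has size 1, contributing (x + 3)
  λ = 1: largest Jordan block has size 1, contributing (x − 1)

So m_A(x) = (x - 1)*(x + 3) = x^2 + 2*x - 3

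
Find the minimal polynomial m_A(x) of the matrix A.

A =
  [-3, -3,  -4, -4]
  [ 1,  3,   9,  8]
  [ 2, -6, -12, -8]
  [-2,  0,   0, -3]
x^4 + 15*x^3 + 84*x^2 + 208*x + 192

The characteristic polynomial is χ_A(x) = (x + 3)*(x + 4)^3, so the eigenvalues are known. The minimal polynomial is
  m_A(x) = Π_λ (x − λ)^{k_λ}
where k_λ is the size of the *largest* Jordan block for λ (equivalently, the smallest k with (A − λI)^k v = 0 for every generalised eigenvector v of λ).

  λ = -4: largest Jordan block has size 3, contributing (x + 4)^3
  λ = -3: largest Jordan block has size 1, contributing (x + 3)

So m_A(x) = (x + 3)*(x + 4)^3 = x^4 + 15*x^3 + 84*x^2 + 208*x + 192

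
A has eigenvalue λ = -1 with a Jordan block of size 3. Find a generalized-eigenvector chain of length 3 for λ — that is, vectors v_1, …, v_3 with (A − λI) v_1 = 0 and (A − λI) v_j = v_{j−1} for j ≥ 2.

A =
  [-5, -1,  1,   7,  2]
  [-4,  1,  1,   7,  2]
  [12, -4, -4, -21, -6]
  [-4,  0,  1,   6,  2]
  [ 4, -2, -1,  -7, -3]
A Jordan chain for λ = -1 of length 3:
v_1 = (12, 0, -8, 8, 0)ᵀ
v_2 = (-4, -4, 12, -4, 4)ᵀ
v_3 = (1, 0, 0, 0, 0)ᵀ

Let N = A − (-1)·I. We want v_3 with N^3 v_3 = 0 but N^2 v_3 ≠ 0; then v_{j-1} := N · v_j for j = 3, …, 2.

Pick v_3 = (1, 0, 0, 0, 0)ᵀ.
Then v_2 = N · v_3 = (-4, -4, 12, -4, 4)ᵀ.
Then v_1 = N · v_2 = (12, 0, -8, 8, 0)ᵀ.

Sanity check: (A − (-1)·I) v_1 = (0, 0, 0, 0, 0)ᵀ = 0. ✓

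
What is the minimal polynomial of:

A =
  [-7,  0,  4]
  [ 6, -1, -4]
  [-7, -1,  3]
x^3 + 5*x^2 + 7*x + 3

The characteristic polynomial is χ_A(x) = (x + 1)^2*(x + 3), so the eigenvalues are known. The minimal polynomial is
  m_A(x) = Π_λ (x − λ)^{k_λ}
where k_λ is the size of the *largest* Jordan block for λ (equivalently, the smallest k with (A − λI)^k v = 0 for every generalised eigenvector v of λ).

  λ = -3: largest Jordan block has size 1, contributing (x + 3)
  λ = -1: largest Jordan block has size 2, contributing (x + 1)^2

So m_A(x) = (x + 1)^2*(x + 3) = x^3 + 5*x^2 + 7*x + 3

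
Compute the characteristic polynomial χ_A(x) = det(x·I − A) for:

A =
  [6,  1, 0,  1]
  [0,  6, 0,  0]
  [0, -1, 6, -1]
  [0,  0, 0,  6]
x^4 - 24*x^3 + 216*x^2 - 864*x + 1296

Expanding det(x·I − A) (e.g. by cofactor expansion or by noting that A is similar to its Jordan form J, which has the same characteristic polynomial as A) gives
  χ_A(x) = x^4 - 24*x^3 + 216*x^2 - 864*x + 1296
which factors as (x - 6)^4. The eigenvalues (with algebraic multiplicities) are λ = 6 with multiplicity 4.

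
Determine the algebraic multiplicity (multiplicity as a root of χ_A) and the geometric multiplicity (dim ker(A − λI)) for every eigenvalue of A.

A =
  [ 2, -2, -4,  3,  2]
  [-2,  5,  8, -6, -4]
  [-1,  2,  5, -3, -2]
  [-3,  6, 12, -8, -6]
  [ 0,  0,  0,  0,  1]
λ = 1: alg = 5, geom = 4

Step 1 — factor the characteristic polynomial to read off the algebraic multiplicities:
  χ_A(x) = (x - 1)^5

Step 2 — compute geometric multiplicities via the rank-nullity identity g(λ) = n − rank(A − λI):
  rank(A − (1)·I) = 1, so dim ker(A − (1)·I) = n − 1 = 4

Summary:
  λ = 1: algebraic multiplicity = 5, geometric multiplicity = 4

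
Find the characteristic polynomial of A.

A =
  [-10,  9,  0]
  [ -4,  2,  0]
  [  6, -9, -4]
x^3 + 12*x^2 + 48*x + 64

Expanding det(x·I − A) (e.g. by cofactor expansion or by noting that A is similar to its Jordan form J, which has the same characteristic polynomial as A) gives
  χ_A(x) = x^3 + 12*x^2 + 48*x + 64
which factors as (x + 4)^3. The eigenvalues (with algebraic multiplicities) are λ = -4 with multiplicity 3.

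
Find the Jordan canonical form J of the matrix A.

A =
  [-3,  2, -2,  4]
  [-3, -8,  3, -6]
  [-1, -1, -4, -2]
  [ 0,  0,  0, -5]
J_2(-5) ⊕ J_1(-5) ⊕ J_1(-5)

The characteristic polynomial is
  det(x·I − A) = x^4 + 20*x^3 + 150*x^2 + 500*x + 625 = (x + 5)^4

Eigenvalues and multiplicities (the geometric multiplicity of λ is n − rank(A − λI), which equals the number of Jordan blocks for λ):
  λ = -5: algebraic multiplicity = 4, geometric multiplicity = 3

Determining the block sizes for each eigenvalue:
  λ = -5: 3 blocks summing to 4 forces exactly one block of size 2 and the rest size 1 → block sizes [2, 1, 1]

Assembling the blocks gives a Jordan form
J =
  [-5,  1,  0,  0]
  [ 0, -5,  0,  0]
  [ 0,  0, -5,  0]
  [ 0,  0,  0, -5]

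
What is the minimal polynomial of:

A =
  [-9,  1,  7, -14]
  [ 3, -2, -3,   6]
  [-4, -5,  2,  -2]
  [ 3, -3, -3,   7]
x^3 + 3*x^2 - 4

The characteristic polynomial is χ_A(x) = (x - 1)^2*(x + 2)^2, so the eigenvalues are known. The minimal polynomial is
  m_A(x) = Π_λ (x − λ)^{k_λ}
where k_λ is the size of the *largest* Jordan block for λ (equivalently, the smallest k with (A − λI)^k v = 0 for every generalised eigenvector v of λ).

  λ = -2: largest Jordan block has size 2, contributing (x + 2)^2
  λ = 1: largest Jordan block has size 1, contributing (x − 1)

So m_A(x) = (x - 1)*(x + 2)^2 = x^3 + 3*x^2 - 4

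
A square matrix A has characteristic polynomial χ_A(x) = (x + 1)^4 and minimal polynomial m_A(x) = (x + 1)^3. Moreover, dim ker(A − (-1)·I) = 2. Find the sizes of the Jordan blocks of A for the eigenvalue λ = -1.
Block sizes for λ = -1: [3, 1]

Step 1 — from the characteristic polynomial, algebraic multiplicity of λ = -1 is 4. From dim ker(A − (-1)·I) = 2, there are exactly 2 Jordan blocks for λ = -1.
Step 2 — from the minimal polynomial, the factor (x + 1)^3 tells us the largest block for λ = -1 has size 3.
Step 3 — with total size 4, 2 blocks, and largest block 3, the block sizes (in nonincreasing order) are [3, 1].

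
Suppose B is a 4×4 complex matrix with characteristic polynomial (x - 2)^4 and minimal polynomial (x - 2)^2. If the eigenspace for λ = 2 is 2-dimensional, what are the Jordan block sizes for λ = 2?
Block sizes for λ = 2: [2, 2]

Step 1 — from the characteristic polynomial, algebraic multiplicity of λ = 2 is 4. From dim ker(B − (2)·I) = 2, there are exactly 2 Jordan blocks for λ = 2.
Step 2 — from the minimal polynomial, the factor (x − 2)^2 tells us the largest block for λ = 2 has size 2.
Step 3 — with total size 4, 2 blocks, and largest block 2, the block sizes (in nonincreasing order) are [2, 2].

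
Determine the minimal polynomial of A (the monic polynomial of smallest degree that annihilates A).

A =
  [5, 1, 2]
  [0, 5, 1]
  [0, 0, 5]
x^3 - 15*x^2 + 75*x - 125

The characteristic polynomial is χ_A(x) = (x - 5)^3, so the eigenvalues are known. The minimal polynomial is
  m_A(x) = Π_λ (x − λ)^{k_λ}
where k_λ is the size of the *largest* Jordan block for λ (equivalently, the smallest k with (A − λI)^k v = 0 for every generalised eigenvector v of λ).

  λ = 5: largest Jordan block has size 3, contributing (x − 5)^3

So m_A(x) = (x - 5)^3 = x^3 - 15*x^2 + 75*x - 125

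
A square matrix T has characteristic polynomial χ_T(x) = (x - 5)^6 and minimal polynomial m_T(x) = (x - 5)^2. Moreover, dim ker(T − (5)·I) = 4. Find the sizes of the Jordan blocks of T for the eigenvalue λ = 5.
Block sizes for λ = 5: [2, 2, 1, 1]

Step 1 — from the characteristic polynomial, algebraic multiplicity of λ = 5 is 6. From dim ker(T − (5)·I) = 4, there are exactly 4 Jordan blocks for λ = 5.
Step 2 — from the minimal polynomial, the factor (x − 5)^2 tells us the largest block for λ = 5 has size 2.
Step 3 — with total size 6, 4 blocks, and largest block 2, the block sizes (in nonincreasing order) are [2, 2, 1, 1].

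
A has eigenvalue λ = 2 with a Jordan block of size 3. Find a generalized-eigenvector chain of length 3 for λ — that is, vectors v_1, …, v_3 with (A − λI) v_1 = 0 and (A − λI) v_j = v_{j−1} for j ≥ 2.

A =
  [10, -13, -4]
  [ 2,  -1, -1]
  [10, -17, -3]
A Jordan chain for λ = 2 of length 3:
v_1 = (-2, 0, -4)ᵀ
v_2 = (8, 2, 10)ᵀ
v_3 = (1, 0, 0)ᵀ

Let N = A − (2)·I. We want v_3 with N^3 v_3 = 0 but N^2 v_3 ≠ 0; then v_{j-1} := N · v_j for j = 3, …, 2.

Pick v_3 = (1, 0, 0)ᵀ.
Then v_2 = N · v_3 = (8, 2, 10)ᵀ.
Then v_1 = N · v_2 = (-2, 0, -4)ᵀ.

Sanity check: (A − (2)·I) v_1 = (0, 0, 0)ᵀ = 0. ✓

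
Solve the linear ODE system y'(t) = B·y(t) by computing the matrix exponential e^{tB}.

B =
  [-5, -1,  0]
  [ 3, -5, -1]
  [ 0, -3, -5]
e^{tB} =
  [-3*t^2*exp(-5*t)/2 + exp(-5*t), -t*exp(-5*t), t^2*exp(-5*t)/2]
  [3*t*exp(-5*t), exp(-5*t), -t*exp(-5*t)]
  [-9*t^2*exp(-5*t)/2, -3*t*exp(-5*t), 3*t^2*exp(-5*t)/2 + exp(-5*t)]

Strategy: write B = P · J · P⁻¹ where J is a Jordan canonical form, so e^{tB} = P · e^{tJ} · P⁻¹, and e^{tJ} can be computed block-by-block.

B has Jordan form
J =
  [-5,  1,  0]
  [ 0, -5,  1]
  [ 0,  0, -5]
(up to reordering of blocks).

Per-block formulas:
  For a 3×3 Jordan block J_3(-5): exp(t · J_3(-5)) = e^(-5t)·(I + t·N + (t^2/2)·N^2), where N is the 3×3 nilpotent shift.

After assembling e^{tJ} and conjugating by P, we get:

e^{tB} =
  [-3*t^2*exp(-5*t)/2 + exp(-5*t), -t*exp(-5*t), t^2*exp(-5*t)/2]
  [3*t*exp(-5*t), exp(-5*t), -t*exp(-5*t)]
  [-9*t^2*exp(-5*t)/2, -3*t*exp(-5*t), 3*t^2*exp(-5*t)/2 + exp(-5*t)]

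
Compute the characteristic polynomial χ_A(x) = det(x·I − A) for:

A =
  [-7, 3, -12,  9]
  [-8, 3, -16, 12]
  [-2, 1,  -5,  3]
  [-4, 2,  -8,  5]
x^4 + 4*x^3 + 6*x^2 + 4*x + 1

Expanding det(x·I − A) (e.g. by cofactor expansion or by noting that A is similar to its Jordan form J, which has the same characteristic polynomial as A) gives
  χ_A(x) = x^4 + 4*x^3 + 6*x^2 + 4*x + 1
which factors as (x + 1)^4. The eigenvalues (with algebraic multiplicities) are λ = -1 with multiplicity 4.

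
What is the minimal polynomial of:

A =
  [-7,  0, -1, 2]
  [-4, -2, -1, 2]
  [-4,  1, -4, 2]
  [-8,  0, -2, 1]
x^3 + 9*x^2 + 27*x + 27

The characteristic polynomial is χ_A(x) = (x + 3)^4, so the eigenvalues are known. The minimal polynomial is
  m_A(x) = Π_λ (x − λ)^{k_λ}
where k_λ is the size of the *largest* Jordan block for λ (equivalently, the smallest k with (A − λI)^k v = 0 for every generalised eigenvector v of λ).

  λ = -3: largest Jordan block has size 3, contributing (x + 3)^3

So m_A(x) = (x + 3)^3 = x^3 + 9*x^2 + 27*x + 27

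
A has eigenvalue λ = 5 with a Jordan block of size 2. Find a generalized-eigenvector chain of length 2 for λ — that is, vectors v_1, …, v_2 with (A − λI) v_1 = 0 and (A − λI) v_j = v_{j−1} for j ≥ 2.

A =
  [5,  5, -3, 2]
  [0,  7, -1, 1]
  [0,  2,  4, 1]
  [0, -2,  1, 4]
A Jordan chain for λ = 5 of length 2:
v_1 = (5, 2, 2, -2)ᵀ
v_2 = (0, 1, 0, 0)ᵀ

Let N = A − (5)·I. We want v_2 with N^2 v_2 = 0 but N^1 v_2 ≠ 0; then v_{j-1} := N · v_j for j = 2, …, 2.

Pick v_2 = (0, 1, 0, 0)ᵀ.
Then v_1 = N · v_2 = (5, 2, 2, -2)ᵀ.

Sanity check: (A − (5)·I) v_1 = (0, 0, 0, 0)ᵀ = 0. ✓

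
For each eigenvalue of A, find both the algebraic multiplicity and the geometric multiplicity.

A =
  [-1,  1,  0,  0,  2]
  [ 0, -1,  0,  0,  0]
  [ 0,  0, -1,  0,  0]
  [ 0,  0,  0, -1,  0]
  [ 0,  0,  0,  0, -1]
λ = -1: alg = 5, geom = 4

Step 1 — factor the characteristic polynomial to read off the algebraic multiplicities:
  χ_A(x) = (x + 1)^5

Step 2 — compute geometric multiplicities via the rank-nullity identity g(λ) = n − rank(A − λI):
  rank(A − (-1)·I) = 1, so dim ker(A − (-1)·I) = n − 1 = 4

Summary:
  λ = -1: algebraic multiplicity = 5, geometric multiplicity = 4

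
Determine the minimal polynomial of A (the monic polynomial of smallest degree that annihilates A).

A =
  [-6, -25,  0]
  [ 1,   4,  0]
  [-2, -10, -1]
x^2 + 2*x + 1

The characteristic polynomial is χ_A(x) = (x + 1)^3, so the eigenvalues are known. The minimal polynomial is
  m_A(x) = Π_λ (x − λ)^{k_λ}
where k_λ is the size of the *largest* Jordan block for λ (equivalently, the smallest k with (A − λI)^k v = 0 for every generalised eigenvector v of λ).

  λ = -1: largest Jordan block has size 2, contributing (x + 1)^2

So m_A(x) = (x + 1)^2 = x^2 + 2*x + 1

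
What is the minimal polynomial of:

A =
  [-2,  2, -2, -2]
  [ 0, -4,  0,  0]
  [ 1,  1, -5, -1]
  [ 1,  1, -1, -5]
x^2 + 8*x + 16

The characteristic polynomial is χ_A(x) = (x + 4)^4, so the eigenvalues are known. The minimal polynomial is
  m_A(x) = Π_λ (x − λ)^{k_λ}
where k_λ is the size of the *largest* Jordan block for λ (equivalently, the smallest k with (A − λI)^k v = 0 for every generalised eigenvector v of λ).

  λ = -4: largest Jordan block has size 2, contributing (x + 4)^2

So m_A(x) = (x + 4)^2 = x^2 + 8*x + 16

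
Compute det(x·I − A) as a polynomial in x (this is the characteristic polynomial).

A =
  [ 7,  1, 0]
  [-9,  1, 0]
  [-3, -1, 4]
x^3 - 12*x^2 + 48*x - 64

Expanding det(x·I − A) (e.g. by cofactor expansion or by noting that A is similar to its Jordan form J, which has the same characteristic polynomial as A) gives
  χ_A(x) = x^3 - 12*x^2 + 48*x - 64
which factors as (x - 4)^3. The eigenvalues (with algebraic multiplicities) are λ = 4 with multiplicity 3.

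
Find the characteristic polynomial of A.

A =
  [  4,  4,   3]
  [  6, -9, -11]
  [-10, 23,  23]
x^3 - 18*x^2 + 108*x - 216

Expanding det(x·I − A) (e.g. by cofactor expansion or by noting that A is similar to its Jordan form J, which has the same characteristic polynomial as A) gives
  χ_A(x) = x^3 - 18*x^2 + 108*x - 216
which factors as (x - 6)^3. The eigenvalues (with algebraic multiplicities) are λ = 6 with multiplicity 3.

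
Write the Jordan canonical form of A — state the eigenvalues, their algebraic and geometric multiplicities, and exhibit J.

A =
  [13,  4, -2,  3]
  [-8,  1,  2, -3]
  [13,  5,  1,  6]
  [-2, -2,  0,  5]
J_2(5) ⊕ J_2(5)

The characteristic polynomial is
  det(x·I − A) = x^4 - 20*x^3 + 150*x^2 - 500*x + 625 = (x - 5)^4

Eigenvalues and multiplicities (the geometric multiplicity of λ is n − rank(A − λI), which equals the number of Jordan blocks for λ):
  λ = 5: algebraic multiplicity = 4, geometric multiplicity = 2

Determining the block sizes for each eigenvalue:
  λ = 5: with am = 4 and gm = 2, the partition is not yet determined (e.g. several partitions of 4 into 2 parts exist). Let N = A − (5)·I. Computing rank(N^1) = 2, rank(N^2) = 0; the number of blocks of size ≥ j is rank(N^{j−1}) − rank(N^j), giving [2, 2]. So we have 2 block(s) of size 2 → block sizes [2, 2]

Assembling the blocks gives a Jordan form
J =
  [5, 1, 0, 0]
  [0, 5, 0, 0]
  [0, 0, 5, 1]
  [0, 0, 0, 5]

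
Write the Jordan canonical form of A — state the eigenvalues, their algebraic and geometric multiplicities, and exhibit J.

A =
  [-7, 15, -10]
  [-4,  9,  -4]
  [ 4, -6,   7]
J_2(3) ⊕ J_1(3)

The characteristic polynomial is
  det(x·I − A) = x^3 - 9*x^2 + 27*x - 27 = (x - 3)^3

Eigenvalues and multiplicities (the geometric multiplicity of λ is n − rank(A − λI), which equals the number of Jordan blocks for λ):
  λ = 3: algebraic multiplicity = 3, geometric multiplicity = 2

Determining the block sizes for each eigenvalue:
  λ = 3: 2 blocks summing to 3 forces exactly one block of size 2 and the rest size 1 → block sizes [2, 1]

Assembling the blocks gives a Jordan form
J =
  [3, 1, 0]
  [0, 3, 0]
  [0, 0, 3]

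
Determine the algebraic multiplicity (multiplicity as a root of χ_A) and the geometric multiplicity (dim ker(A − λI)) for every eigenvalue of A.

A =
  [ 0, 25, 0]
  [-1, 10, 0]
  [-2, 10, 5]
λ = 5: alg = 3, geom = 2

Step 1 — factor the characteristic polynomial to read off the algebraic multiplicities:
  χ_A(x) = (x - 5)^3

Step 2 — compute geometric multiplicities via the rank-nullity identity g(λ) = n − rank(A − λI):
  rank(A − (5)·I) = 1, so dim ker(A − (5)·I) = n − 1 = 2

Summary:
  λ = 5: algebraic multiplicity = 3, geometric multiplicity = 2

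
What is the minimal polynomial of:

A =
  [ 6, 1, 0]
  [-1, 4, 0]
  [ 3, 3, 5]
x^2 - 10*x + 25

The characteristic polynomial is χ_A(x) = (x - 5)^3, so the eigenvalues are known. The minimal polynomial is
  m_A(x) = Π_λ (x − λ)^{k_λ}
where k_λ is the size of the *largest* Jordan block for λ (equivalently, the smallest k with (A − λI)^k v = 0 for every generalised eigenvector v of λ).

  λ = 5: largest Jordan block has size 2, contributing (x − 5)^2

So m_A(x) = (x - 5)^2 = x^2 - 10*x + 25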